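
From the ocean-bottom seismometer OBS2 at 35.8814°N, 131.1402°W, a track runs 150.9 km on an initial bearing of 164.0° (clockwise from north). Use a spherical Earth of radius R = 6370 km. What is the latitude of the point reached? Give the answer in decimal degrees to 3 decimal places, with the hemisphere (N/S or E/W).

34.576°N

δ = d/R = 150.9/6370 = 0.023689 rad
φ₂ = arcsin(sin φ₁ cos δ + cos φ₁ sin δ cos θ)
   = arcsin(0.58611·0.99972 + 0.81023·0.02369·-0.96126) = 34.57583°
λ₂ = λ₁ + atan2(sin θ sin δ cos φ₁, cos δ − sin φ₁ sin φ₂) = -130.68586°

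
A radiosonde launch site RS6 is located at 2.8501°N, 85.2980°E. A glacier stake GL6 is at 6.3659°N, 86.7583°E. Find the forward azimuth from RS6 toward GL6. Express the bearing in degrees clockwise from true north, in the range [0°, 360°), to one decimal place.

22.4°

Δλ = 1.4603°
y = sin Δλ · cos φ₂ = 0.025327
x = cos φ₁ sin φ₂ − sin φ₁ cos φ₂ cos Δλ = 0.061340
θ = atan2(y, x) = 22.4357° → 22.4357° (mod 360°)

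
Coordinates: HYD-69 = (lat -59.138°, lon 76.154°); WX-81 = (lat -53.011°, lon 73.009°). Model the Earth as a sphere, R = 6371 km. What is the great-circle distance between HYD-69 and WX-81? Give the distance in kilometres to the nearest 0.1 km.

Δφ = 6.1270°,  Δλ = -3.1450°
a = sin²(Δφ/2) + cos φ₁ cos φ₂ sin²(Δλ/2) = 0.003089
c = 2·arcsin(√a) = 0.111207 rad = 6.3717°
d = R·c = 6371 × 0.111207 = 708.5 km

708.5 km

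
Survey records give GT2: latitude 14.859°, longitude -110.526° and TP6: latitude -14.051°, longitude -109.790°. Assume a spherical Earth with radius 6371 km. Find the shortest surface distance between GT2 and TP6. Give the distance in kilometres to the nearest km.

3216 km

Δφ = -28.9100°,  Δλ = 0.7360°
a = sin²(Δφ/2) + cos φ₁ cos φ₂ sin²(Δλ/2) = 0.062349
c = 2·arcsin(√a) = 0.504735 rad = 28.9192°
d = R·c = 6371 × 0.504735 = 3215.7 km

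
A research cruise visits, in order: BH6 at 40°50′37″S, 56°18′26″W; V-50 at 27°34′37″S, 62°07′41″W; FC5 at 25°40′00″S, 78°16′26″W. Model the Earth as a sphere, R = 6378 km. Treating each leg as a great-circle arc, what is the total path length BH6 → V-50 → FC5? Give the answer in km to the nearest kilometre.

BH6: φ = -40.84361°, λ = -56.30722°
V-50: φ = -27.57694°, λ = -62.12806°
FC5: φ = -25.66667°, λ = -78.27389°
BH6→V-50: c = 0.246161 rad, d = 1570.01 km
V-50→FC5: c = 0.253932 rad, d = 1619.58 km
Total = 1570.01 + 1619.58 = 3189.59 km

3190 km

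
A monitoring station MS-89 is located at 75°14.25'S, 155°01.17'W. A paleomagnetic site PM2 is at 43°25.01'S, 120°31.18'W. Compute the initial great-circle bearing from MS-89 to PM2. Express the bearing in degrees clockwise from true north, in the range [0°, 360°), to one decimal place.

MS-89: φ = -75.23750°, λ = -155.01950°
PM2: φ = -43.41683°, λ = -120.51967°
Δλ = 34.4998°
y = sin Δλ · cos φ₂ = 0.411420
x = cos φ₁ sin φ₂ − sin φ₁ cos φ₂ cos Δλ = 0.403731
θ = atan2(y, x) = 45.5405° → 45.5405° (mod 360°)

45.5°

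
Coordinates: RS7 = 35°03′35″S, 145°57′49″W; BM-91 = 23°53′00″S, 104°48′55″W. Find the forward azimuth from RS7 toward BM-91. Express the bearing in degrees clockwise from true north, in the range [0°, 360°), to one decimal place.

83.9°

RS7: φ = -35.05972°, λ = -145.96361°
BM-91: φ = -23.88333°, λ = -104.81528°
Δλ = 41.1483°
y = sin Δλ · cos φ₂ = 0.601666
x = cos φ₁ sin φ₂ − sin φ₁ cos φ₂ cos Δλ = 0.064100
θ = atan2(y, x) = 83.9188° → 83.9188° (mod 360°)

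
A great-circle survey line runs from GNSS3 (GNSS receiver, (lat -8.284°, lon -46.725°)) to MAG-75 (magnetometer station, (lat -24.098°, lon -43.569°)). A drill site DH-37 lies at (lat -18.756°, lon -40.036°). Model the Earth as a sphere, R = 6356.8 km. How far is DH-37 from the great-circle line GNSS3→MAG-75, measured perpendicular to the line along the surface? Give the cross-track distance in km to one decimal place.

479.5 km

δ₁₃ = central angle GNSS3→DH-37 = 0.215051 rad  (haversine)
θ₁₃ = bearing GNSS3→DH-37 = 148.879°,  θ₁₂ = bearing GNSS3→MAG-75 = 169.559°
dₓₜ = R·arcsin(sin δ₁₃ · sin(θ₁₃ − θ₁₂)) = 6356.8·arcsin(0.21340·sin(-20.680°)) = -479.504 km
|dₓₜ| = 479.504 km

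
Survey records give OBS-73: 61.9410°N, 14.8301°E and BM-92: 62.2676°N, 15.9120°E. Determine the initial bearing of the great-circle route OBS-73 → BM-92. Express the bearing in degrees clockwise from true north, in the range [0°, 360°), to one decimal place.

Δλ = 1.0819°
y = sin Δλ · cos φ₂ = 0.008786
x = cos φ₁ sin φ₂ − sin φ₁ cos φ₂ cos Δλ = 0.005773
θ = atan2(y, x) = 56.6917° → 56.6917° (mod 360°)

56.7°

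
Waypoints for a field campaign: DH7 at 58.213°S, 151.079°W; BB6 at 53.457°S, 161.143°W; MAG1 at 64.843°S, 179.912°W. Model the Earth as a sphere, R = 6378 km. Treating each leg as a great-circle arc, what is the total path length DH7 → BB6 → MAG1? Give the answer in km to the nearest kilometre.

2467 km

DH7→BB6: c = 0.128691 rad, d = 820.79 km
BB6→MAG1: c = 0.258167 rad, d = 1646.59 km
Total = 820.79 + 1646.59 = 2467.38 km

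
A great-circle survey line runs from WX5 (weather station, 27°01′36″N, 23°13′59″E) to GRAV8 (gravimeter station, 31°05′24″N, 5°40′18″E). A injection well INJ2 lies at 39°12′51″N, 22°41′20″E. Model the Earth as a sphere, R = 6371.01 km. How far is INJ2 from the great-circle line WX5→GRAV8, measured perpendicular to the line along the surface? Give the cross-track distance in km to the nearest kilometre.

1265 km

WX5: φ = +27.02667°, λ = +23.23306°
GRAV8: φ = +31.09000°, λ = +5.67167°
INJ2: φ = +39.21417°, λ = +22.68889°
δ₁₃ = central angle WX5→INJ2 = 0.212859 rad  (haversine)
θ₁₃ = bearing WX5→INJ2 = 358.004°,  θ₁₂ = bearing WX5→GRAV8 = 289.005°
dₓₜ = R·arcsin(sin δ₁₃ · sin(θ₁₃ − θ₁₂)) = 6371.01·arcsin(0.21126·sin(68.999°)) = 1264.799 km
|dₓₜ| = 1264.799 km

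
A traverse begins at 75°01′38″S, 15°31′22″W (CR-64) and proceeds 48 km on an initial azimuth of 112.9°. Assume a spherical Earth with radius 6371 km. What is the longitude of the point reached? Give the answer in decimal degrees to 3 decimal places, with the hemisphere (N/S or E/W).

CR-64: φ = -75.02722°, λ = -15.52278°
δ = d/R = 48/6371 = 0.007534 rad
φ₂ = arcsin(sin φ₁ cos δ + cos φ₁ sin δ cos θ)
   = arcsin(-0.96605·0.99997 + 0.25836·0.00753·-0.38912) = -75.18998°
λ₂ = λ₁ + atan2(sin θ sin δ cos φ₁, cos δ − sin φ₁ sin φ₂) = -13.96693°

13.967°W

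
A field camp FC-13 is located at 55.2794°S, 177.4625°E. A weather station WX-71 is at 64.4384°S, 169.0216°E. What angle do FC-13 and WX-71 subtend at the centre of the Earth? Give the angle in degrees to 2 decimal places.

10.07°

Δφ = -9.1590°,  Δλ = -8.4409°
a = sin²(Δφ/2) + cos φ₁ cos φ₂ sin²(Δλ/2) = 0.007706
c = 2·arcsin(√a) = 0.175792 rad = 10.0722°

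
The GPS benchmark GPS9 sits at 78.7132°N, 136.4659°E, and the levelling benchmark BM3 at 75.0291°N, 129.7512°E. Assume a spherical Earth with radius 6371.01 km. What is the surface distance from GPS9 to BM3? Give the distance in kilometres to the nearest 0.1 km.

442.7 km

Δφ = -3.6841°,  Δλ = -6.7147°
a = sin²(Δφ/2) + cos φ₁ cos φ₂ sin²(Δλ/2) = 0.001207
c = 2·arcsin(√a) = 0.069488 rad = 3.9814°
d = R·c = 6371.01 × 0.069488 = 442.7 km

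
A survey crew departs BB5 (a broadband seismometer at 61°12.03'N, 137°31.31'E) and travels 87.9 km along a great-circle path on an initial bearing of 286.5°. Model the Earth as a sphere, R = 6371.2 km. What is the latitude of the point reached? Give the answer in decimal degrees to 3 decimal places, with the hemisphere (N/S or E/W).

BB5: φ = +61.20050°, λ = +137.52183°
δ = d/R = 87.9/6371.2 = 0.013796 rad
φ₂ = arcsin(sin φ₁ cos δ + cos φ₁ sin δ cos θ)
   = arcsin(0.87631·0.99990 + 0.48175·0.01380·0.28402) = 61.41582°
λ₂ = λ₁ + atan2(sin θ sin δ cos φ₁, cos δ − sin φ₁ sin φ₂) = 135.93755°

61.416°N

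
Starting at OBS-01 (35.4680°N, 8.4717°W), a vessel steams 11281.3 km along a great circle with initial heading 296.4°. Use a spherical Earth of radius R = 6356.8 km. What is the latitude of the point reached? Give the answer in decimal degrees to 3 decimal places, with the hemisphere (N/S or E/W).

δ = d/R = 11281.3/6356.8 = 1.774682 rad
φ₂ = arcsin(sin φ₁ cos δ + cos φ₁ sin δ cos θ)
   = arcsin(0.58025·-0.20248 + 0.81444·0.97929·0.44464) = 13.71788°
λ₂ = λ₁ + atan2(sin θ sin δ cos φ₁, cos δ − sin φ₁ sin φ₂) = -123.92785°

13.718°N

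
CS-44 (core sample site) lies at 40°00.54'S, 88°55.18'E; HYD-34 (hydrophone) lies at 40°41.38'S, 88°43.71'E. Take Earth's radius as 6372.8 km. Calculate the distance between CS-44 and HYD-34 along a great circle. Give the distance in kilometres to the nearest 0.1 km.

CS-44: φ = -40.00900°, λ = +88.91967°
HYD-34: φ = -40.68967°, λ = +88.72850°
Δφ = -0.6807°,  Δλ = -0.1912°
a = sin²(Δφ/2) + cos φ₁ cos φ₂ sin²(Δλ/2) = 0.000037
c = 2·arcsin(√a) = 0.012149 rad = 0.6961°
d = R·c = 6372.8 × 0.012149 = 77.4 km

77.4 km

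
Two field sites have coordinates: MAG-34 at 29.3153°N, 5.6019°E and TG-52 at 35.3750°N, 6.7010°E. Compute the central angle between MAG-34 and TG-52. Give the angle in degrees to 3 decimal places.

6.130°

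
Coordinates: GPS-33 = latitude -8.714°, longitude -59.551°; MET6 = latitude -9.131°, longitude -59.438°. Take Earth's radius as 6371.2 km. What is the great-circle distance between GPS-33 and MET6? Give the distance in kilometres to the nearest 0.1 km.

Δφ = -0.4170°,  Δλ = 0.1130°
a = sin²(Δφ/2) + cos φ₁ cos φ₂ sin²(Δλ/2) = 0.000014
c = 2·arcsin(√a) = 0.007534 rad = 0.4317°
d = R·c = 6371.2 × 0.007534 = 48.0 km

48.0 km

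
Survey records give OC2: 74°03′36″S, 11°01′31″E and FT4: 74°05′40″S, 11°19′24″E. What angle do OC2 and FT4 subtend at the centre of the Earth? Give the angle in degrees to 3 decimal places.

OC2: φ = -74.06000°, λ = +11.02528°
FT4: φ = -74.09444°, λ = +11.32333°
Δφ = -0.0344°,  Δλ = 0.2981°
a = sin²(Δφ/2) + cos φ₁ cos φ₂ sin²(Δλ/2) = 0.000001
c = 2·arcsin(√a) = 0.001549 rad = 0.0887°

0.089°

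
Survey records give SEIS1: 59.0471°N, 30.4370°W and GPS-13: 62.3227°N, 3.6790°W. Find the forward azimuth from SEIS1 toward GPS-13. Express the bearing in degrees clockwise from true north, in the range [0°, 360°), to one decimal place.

64.5°

Δλ = 26.7580°
y = sin Δλ · cos φ₂ = 0.209125
x = cos φ₁ sin φ₂ − sin φ₁ cos φ₂ cos Δλ = 0.099795
θ = atan2(y, x) = 64.4894° → 64.4894° (mod 360°)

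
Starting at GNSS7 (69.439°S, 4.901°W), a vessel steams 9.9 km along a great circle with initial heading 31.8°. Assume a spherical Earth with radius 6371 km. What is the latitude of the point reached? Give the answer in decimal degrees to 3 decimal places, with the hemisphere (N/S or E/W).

δ = d/R = 9.9/6371 = 0.001554 rad
φ₂ = arcsin(sin φ₁ cos δ + cos φ₁ sin δ cos θ)
   = arcsin(-0.93630·1.00000 + 0.35120·0.00155·0.84989) = -69.36328°
λ₂ = λ₁ + atan2(sin θ sin δ cos φ₁, cos δ − sin φ₁ sin φ₂) = -4.76788°

69.363°S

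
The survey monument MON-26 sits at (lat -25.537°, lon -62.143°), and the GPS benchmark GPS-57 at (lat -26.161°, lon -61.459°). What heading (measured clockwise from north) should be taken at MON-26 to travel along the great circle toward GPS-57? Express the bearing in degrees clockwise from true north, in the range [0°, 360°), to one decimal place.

135.5°

Δλ = 0.6840°
y = sin Δλ · cos φ₂ = 0.010715
x = cos φ₁ sin φ₂ − sin φ₁ cos φ₂ cos Δλ = -0.010918
θ = atan2(y, x) = 135.5386° → 135.5386° (mod 360°)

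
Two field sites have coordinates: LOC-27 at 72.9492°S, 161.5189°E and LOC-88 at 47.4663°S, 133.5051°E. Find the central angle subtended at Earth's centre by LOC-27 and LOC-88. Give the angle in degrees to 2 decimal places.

Δφ = 25.4829°,  Δλ = -28.0138°
a = sin²(Δφ/2) + cos φ₁ cos φ₂ sin²(Δλ/2) = 0.060256
c = 2·arcsin(√a) = 0.496009 rad = 28.4192°

28.42°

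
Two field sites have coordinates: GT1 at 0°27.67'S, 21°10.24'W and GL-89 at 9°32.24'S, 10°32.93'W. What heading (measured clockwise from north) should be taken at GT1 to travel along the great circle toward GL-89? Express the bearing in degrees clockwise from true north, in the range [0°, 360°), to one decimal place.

131.0°

GT1: φ = -0.46117°, λ = -21.17067°
GL-89: φ = -9.53733°, λ = -10.54883°
Δλ = 10.6218°
y = sin Δλ · cos φ₂ = 0.181778
x = cos φ₁ sin φ₂ − sin φ₁ cos φ₂ cos Δλ = -0.157883
θ = atan2(y, x) = 130.9759° → 130.9759° (mod 360°)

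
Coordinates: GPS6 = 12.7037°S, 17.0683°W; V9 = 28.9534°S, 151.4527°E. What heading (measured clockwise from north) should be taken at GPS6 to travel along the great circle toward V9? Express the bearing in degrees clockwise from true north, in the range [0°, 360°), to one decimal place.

165.2°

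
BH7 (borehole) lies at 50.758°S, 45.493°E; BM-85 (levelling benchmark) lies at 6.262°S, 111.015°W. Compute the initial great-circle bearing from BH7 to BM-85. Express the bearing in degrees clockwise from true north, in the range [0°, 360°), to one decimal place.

Δλ = -156.5080°
y = sin Δλ · cos φ₂ = -0.396243
x = cos φ₁ sin φ₂ − sin φ₁ cos φ₂ cos Δλ = -0.775051
θ = atan2(y, x) = -152.9217° → 207.0783° (mod 360°)

207.1°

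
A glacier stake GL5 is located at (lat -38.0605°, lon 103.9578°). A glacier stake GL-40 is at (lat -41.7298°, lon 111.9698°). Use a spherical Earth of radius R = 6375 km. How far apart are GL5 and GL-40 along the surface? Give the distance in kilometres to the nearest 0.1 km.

796.0 km

Δφ = -3.6693°,  Δλ = 8.0120°
a = sin²(Δφ/2) + cos φ₁ cos φ₂ sin²(Δλ/2) = 0.003893
c = 2·arcsin(√a) = 0.124866 rad = 7.1543°
d = R·c = 6375 × 0.124866 = 796.0 km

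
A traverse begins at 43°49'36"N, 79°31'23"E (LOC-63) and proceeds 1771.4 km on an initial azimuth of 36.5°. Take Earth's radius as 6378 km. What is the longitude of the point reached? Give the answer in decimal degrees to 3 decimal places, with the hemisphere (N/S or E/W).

96.294°E

LOC-63: φ = +43.82667°, λ = +79.52306°
δ = d/R = 1771.4/6378 = 0.277736 rad
φ₂ = arcsin(sin φ₁ cos δ + cos φ₁ sin δ cos θ)
   = arcsin(0.69248·0.96168 + 0.72144·0.27418·0.80386) = 55.58320°
λ₂ = λ₁ + atan2(sin θ sin δ cos φ₁, cos δ − sin φ₁ sin φ₂) = 96.29390°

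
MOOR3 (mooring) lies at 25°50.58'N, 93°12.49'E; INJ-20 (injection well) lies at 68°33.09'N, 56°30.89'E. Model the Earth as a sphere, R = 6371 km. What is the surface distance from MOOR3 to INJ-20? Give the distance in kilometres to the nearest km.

5333 km

MOOR3: φ = +25.84300°, λ = +93.20817°
INJ-20: φ = +68.55150°, λ = +56.51483°
Δφ = 42.7085°,  Δλ = -36.6933°
a = sin²(Δφ/2) + cos φ₁ cos φ₂ sin²(Δλ/2) = 0.165199
c = 2·arcsin(√a) = 0.837123 rad = 47.9636°
d = R·c = 6371 × 0.837123 = 5333.3 km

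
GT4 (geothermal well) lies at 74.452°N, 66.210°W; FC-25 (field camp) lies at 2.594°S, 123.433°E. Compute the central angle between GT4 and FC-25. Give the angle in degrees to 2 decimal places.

Δφ = -77.0460°,  Δλ = -170.3570°
a = sin²(Δφ/2) + cos φ₁ cos φ₂ sin²(Δλ/2) = 0.653795
c = 2·arcsin(√a) = 1.883455 rad = 107.9140°

107.91°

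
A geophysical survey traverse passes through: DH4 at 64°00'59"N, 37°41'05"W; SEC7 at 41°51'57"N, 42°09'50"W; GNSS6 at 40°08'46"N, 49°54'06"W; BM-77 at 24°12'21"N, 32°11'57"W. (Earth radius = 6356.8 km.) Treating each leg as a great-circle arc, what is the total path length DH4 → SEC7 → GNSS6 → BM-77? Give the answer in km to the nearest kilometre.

5567 km

DH4: φ = +64.01639°, λ = -37.68472°
SEC7: φ = +41.86583°, λ = -42.16389°
GNSS6: φ = +40.14611°, λ = -49.90167°
BM-77: φ = +24.20583°, λ = -32.19917°
DH4→SEC7: c = 0.389235 rad, d = 2474.29 km
SEC7→GNSS6: c = 0.106198 rad, d = 675.08 km
GNSS6→BM-77: c = 0.380349 rad, d = 2417.80 km
Total = 2474.29 + 675.08 + 2417.80 = 5567.17 km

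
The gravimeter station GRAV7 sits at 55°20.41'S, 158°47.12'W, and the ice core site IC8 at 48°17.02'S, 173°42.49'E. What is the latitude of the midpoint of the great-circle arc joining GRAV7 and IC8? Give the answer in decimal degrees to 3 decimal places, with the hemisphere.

GRAV7: φ = -55.34017°, λ = -158.78533°
IC8: φ = -48.28367°, λ = +173.70817°
Bx = cos φ₂ cos Δλ = 0.590220,  By = cos φ₂ sin Δλ = -0.307334
φₘ = atan2(sin φ₁ + sin φ₂, √((cos φ₁ + Bx)² + By²)) = -52.61389°
λₘ = λ₁ + atan2(By, cos φ₁ + Bx) = -173.63771°

52.614°S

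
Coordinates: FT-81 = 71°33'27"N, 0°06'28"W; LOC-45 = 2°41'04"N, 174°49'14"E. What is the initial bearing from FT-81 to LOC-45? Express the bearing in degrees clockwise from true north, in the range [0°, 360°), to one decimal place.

FT-81: φ = +71.55750°, λ = -0.10778°
LOC-45: φ = +2.68444°, λ = +174.82056°
Δλ = 174.9283°
y = sin Δλ · cos φ₂ = 0.088305
x = cos φ₁ sin φ₂ − sin φ₁ cos φ₂ cos Δλ = 0.958707
θ = atan2(y, x) = 5.2626° → 5.2626° (mod 360°)

5.3°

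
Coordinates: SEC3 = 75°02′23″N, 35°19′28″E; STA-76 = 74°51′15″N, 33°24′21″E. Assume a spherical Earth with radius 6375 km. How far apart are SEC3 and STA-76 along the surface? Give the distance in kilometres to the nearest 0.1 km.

59.2 km

SEC3: φ = +75.03972°, λ = +35.32444°
STA-76: φ = +74.85417°, λ = +33.40583°
Δφ = -0.1856°,  Δλ = -1.9186°
a = sin²(Δφ/2) + cos φ₁ cos φ₂ sin²(Δλ/2) = 0.000022
c = 2·arcsin(√a) = 0.009280 rad = 0.5317°
d = R·c = 6375 × 0.009280 = 59.2 km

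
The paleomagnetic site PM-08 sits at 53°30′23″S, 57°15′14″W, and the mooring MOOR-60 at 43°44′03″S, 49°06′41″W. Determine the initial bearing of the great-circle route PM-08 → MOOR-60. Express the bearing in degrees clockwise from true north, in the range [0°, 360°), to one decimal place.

32.0°

PM-08: φ = -53.50639°, λ = -57.25389°
MOOR-60: φ = -43.73417°, λ = -49.11139°
Δλ = 8.1425°
y = sin Δλ · cos φ₂ = 0.102339
x = cos φ₁ sin φ₂ − sin φ₁ cos φ₂ cos Δλ = 0.163876
θ = atan2(y, x) = 31.9845° → 31.9845° (mod 360°)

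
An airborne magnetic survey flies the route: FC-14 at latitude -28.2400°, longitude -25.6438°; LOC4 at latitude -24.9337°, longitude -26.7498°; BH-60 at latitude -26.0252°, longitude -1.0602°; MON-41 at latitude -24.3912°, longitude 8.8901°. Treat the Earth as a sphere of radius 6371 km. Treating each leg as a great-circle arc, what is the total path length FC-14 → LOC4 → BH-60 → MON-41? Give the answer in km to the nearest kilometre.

FC-14→LOC4: c = 0.060231 rad, d = 383.73 km
LOC4→BH-60: c = 0.404561 rad, d = 2577.46 km
BH-60→MON-41: c = 0.159650 rad, d = 1017.13 km
Total = 383.73 + 2577.46 + 1017.13 = 3978.32 km

3978 km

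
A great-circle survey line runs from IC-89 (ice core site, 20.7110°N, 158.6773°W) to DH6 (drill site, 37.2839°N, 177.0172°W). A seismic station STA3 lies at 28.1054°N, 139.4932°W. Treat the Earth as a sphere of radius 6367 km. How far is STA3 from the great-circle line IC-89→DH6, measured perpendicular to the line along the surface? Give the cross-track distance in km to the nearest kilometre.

2047 km

δ₁₃ = central angle IC-89→STA3 = 0.330546 rad  (haversine)
θ₁₃ = bearing IC-89→STA3 = 63.262°,  θ₁₂ = bearing IC-89→DH6 = 320.110°
dₓₜ = R·arcsin(sin δ₁₃ · sin(θ₁₃ − θ₁₂)) = 6367·arcsin(0.32456·sin(-256.848°)) = 2047.371 km
|dₓₜ| = 2047.371 km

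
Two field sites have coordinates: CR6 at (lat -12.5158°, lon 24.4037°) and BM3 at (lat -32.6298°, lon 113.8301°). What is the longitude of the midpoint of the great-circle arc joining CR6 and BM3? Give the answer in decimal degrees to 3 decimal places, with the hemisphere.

Bx = cos φ₂ cos Δλ = 0.008431,  By = cos φ₂ sin Δλ = 0.842130
φₘ = atan2(sin φ₁ + sin φ₂, √((cos φ₁ + Bx)² + By²)) = -30.26014°
λₘ = λ₁ + atan2(By, cos φ₁ + Bx) = 64.94219°

64.942°E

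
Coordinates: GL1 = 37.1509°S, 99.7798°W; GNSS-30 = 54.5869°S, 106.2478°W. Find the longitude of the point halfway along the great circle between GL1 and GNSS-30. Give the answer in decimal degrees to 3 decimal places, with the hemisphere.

Bx = cos φ₂ cos Δλ = 0.575779,  By = cos φ₂ sin Δλ = -0.065276
φₘ = atan2(sin φ₁ + sin φ₂, √((cos φ₁ + Bx)² + By²)) = -45.91340°
λₘ = λ₁ + atan2(By, cos φ₁ + Bx) = -102.50208°

102.502°W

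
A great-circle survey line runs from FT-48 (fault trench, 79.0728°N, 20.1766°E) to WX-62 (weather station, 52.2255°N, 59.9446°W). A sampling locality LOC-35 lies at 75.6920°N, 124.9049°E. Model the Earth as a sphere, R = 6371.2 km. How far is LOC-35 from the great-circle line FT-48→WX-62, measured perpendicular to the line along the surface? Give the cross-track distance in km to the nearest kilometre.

1696 km

δ₁₃ = central angle FT-48→LOC-35 = 0.349622 rad  (haversine)
θ₁₃ = bearing FT-48→LOC-35 = 44.248°,  θ₁₂ = bearing FT-48→WX-62 = 274.420°
dₓₜ = R·arcsin(sin δ₁₃ · sin(θ₁₃ − θ₁₂)) = 6371.2·arcsin(0.34254·sin(-230.172°)) = 1695.989 km
|dₓₜ| = 1695.989 km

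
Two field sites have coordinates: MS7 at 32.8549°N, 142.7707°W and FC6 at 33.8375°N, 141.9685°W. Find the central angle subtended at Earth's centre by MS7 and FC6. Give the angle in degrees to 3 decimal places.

1.189°

Δφ = 0.9826°,  Δλ = 0.8022°
a = sin²(Δφ/2) + cos φ₁ cos φ₂ sin²(Δλ/2) = 0.000108
c = 2·arcsin(√a) = 0.020758 rad = 1.1893°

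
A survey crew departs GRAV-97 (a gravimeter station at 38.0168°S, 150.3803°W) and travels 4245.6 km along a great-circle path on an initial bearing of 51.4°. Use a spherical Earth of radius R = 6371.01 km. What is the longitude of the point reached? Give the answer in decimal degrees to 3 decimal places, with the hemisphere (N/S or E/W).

δ = d/R = 4245.6/6371.01 = 0.666394 rad
φ₂ = arcsin(sin φ₁ cos δ + cos φ₁ sin δ cos θ)
   = arcsin(-0.61589·0.78606 + 0.78783·0.61816·0.62388) = -10.38700°
λ₂ = λ₁ + atan2(sin θ sin δ cos φ₁, cos δ − sin φ₁ sin φ₂) = -120.96413°

120.964°W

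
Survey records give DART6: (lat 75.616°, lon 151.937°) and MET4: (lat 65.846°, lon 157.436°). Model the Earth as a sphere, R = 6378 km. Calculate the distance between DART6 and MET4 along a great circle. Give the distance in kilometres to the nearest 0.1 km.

1105.0 km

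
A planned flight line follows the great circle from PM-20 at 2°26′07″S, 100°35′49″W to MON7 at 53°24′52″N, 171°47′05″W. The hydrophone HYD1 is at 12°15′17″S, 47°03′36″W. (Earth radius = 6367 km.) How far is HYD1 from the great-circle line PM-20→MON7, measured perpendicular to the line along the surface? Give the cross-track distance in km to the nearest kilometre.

PM-20: φ = -2.43528°, λ = -100.59694°
MON7: φ = +53.41444°, λ = -171.78472°
HYD1: φ = -12.25472°, λ = -47.06000°
δ₁₃ = central angle PM-20→HYD1 = 0.940658 rad  (haversine)
θ₁₃ = bearing PM-20→HYD1 = 103.411°,  θ₁₂ = bearing PM-20→MON7 = 325.155°
dₓₜ = R·arcsin(sin δ₁₃ · sin(θ₁₃ − θ₁₂)) = 6367·arcsin(0.80795·sin(-221.745°)) = 3616.396 km
|dₓₜ| = 3616.396 km

3616 km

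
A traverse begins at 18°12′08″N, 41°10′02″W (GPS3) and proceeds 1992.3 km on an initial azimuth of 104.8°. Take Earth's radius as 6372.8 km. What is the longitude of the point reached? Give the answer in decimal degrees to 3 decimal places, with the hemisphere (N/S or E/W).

23.409°W

GPS3: φ = +18.20222°, λ = -41.16722°
δ = d/R = 1992.3/6372.8 = 0.312626 rad
φ₂ = arcsin(sin φ₁ cos δ + cos φ₁ sin δ cos θ)
   = arcsin(0.31237·0.95153 + 0.94996·0.30756·-0.25545) = 12.86167°
λ₂ = λ₁ + atan2(sin θ sin δ cos φ₁, cos δ − sin φ₁ sin φ₂) = -23.40865°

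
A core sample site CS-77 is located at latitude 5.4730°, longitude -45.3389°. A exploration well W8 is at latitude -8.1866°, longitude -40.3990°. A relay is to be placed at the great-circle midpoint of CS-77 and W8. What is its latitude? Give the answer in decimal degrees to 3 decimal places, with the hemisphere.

1.358°S

Bx = cos φ₂ cos Δλ = 0.986133,  By = cos φ₂ sin Δλ = 0.085233
φₘ = atan2(sin φ₁ + sin φ₂, √((cos φ₁ + Bx)² + By²)) = -1.35806°
λₘ = λ₁ + atan2(By, cos φ₁ + Bx) = -42.87596°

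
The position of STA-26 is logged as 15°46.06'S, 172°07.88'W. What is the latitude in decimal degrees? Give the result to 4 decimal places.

15.7677°S

15° + 46.06′/60 = 15 + 0.76767 = 15.7677°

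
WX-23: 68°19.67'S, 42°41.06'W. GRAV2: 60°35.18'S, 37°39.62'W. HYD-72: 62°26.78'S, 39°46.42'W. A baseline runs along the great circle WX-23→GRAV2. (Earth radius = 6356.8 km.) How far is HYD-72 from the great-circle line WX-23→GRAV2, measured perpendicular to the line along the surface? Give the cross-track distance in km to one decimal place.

57.3 km

WX-23: φ = -68.32783°, λ = -42.68433°
GRAV2: φ = -60.58633°, λ = -37.66033°
HYD-72: φ = -62.44633°, λ = -39.77367°
δ₁₃ = central angle WX-23→HYD-72 = 0.104780 rad  (haversine)
θ₁₃ = bearing WX-23→HYD-72 = 12.979°,  θ₁₂ = bearing WX-23→GRAV2 = 17.926°
dₓₜ = R·arcsin(sin δ₁₃ · sin(θ₁₃ − θ₁₂)) = 6356.8·arcsin(0.10459·sin(-4.947°)) = -57.336 km
|dₓₜ| = 57.336 km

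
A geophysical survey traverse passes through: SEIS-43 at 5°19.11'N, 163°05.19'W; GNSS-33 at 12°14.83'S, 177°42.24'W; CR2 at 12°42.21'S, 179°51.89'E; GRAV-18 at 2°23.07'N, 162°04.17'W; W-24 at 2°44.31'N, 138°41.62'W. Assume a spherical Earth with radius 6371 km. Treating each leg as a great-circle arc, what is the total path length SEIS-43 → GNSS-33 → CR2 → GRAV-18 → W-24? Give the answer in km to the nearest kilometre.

SEIS-43: φ = +5.31850°, λ = -163.08650°
GNSS-33: φ = -12.24717°, λ = -177.70400°
CR2: φ = -12.70350°, λ = +179.86483°
GRAV-18: φ = +2.38450°, λ = -162.06950°
W-24: φ = +2.73850°, λ = -138.69367°
SEIS-43→GNSS-33: c = 0.397900 rad, d = 2535.02 km
GNSS-33→CR2: c = 0.042188 rad, d = 268.78 km
CR2→GRAV-18: c = 0.409105 rad, d = 2606.41 km
GRAV-18→W-24: c = 0.407618 rad, d = 2596.93 km
Total = 2535.02 + 268.78 + 2606.41 + 2596.93 = 8007.15 km

8007 km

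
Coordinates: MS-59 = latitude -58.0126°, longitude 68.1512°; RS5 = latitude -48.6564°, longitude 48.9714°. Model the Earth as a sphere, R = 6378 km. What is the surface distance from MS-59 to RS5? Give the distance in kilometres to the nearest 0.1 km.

1636.2 km

Δφ = 9.3562°,  Δλ = -19.1798°
a = sin²(Δφ/2) + cos φ₁ cos φ₂ sin²(Δλ/2) = 0.016363
c = 2·arcsin(√a) = 0.256542 rad = 14.6988°
d = R·c = 6378 × 0.256542 = 1636.2 km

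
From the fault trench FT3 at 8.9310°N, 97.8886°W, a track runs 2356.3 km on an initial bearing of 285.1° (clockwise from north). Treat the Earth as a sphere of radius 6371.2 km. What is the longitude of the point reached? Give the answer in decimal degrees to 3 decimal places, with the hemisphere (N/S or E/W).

δ = d/R = 2356.3/6371.2 = 0.369836 rad
φ₂ = arcsin(sin φ₁ cos δ + cos φ₁ sin δ cos θ)
   = arcsin(0.15524·0.93239 + 0.98788·0.36146·0.26050) = 13.75492°
λ₂ = λ₁ + atan2(sin θ sin δ cos φ₁, cos δ − sin φ₁ sin φ₂) = -118.94495°

118.945°W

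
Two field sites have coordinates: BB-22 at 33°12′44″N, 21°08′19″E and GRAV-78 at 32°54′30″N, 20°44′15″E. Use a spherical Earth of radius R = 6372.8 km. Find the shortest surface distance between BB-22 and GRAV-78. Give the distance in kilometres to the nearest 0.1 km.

50.4 km

BB-22: φ = +33.21222°, λ = +21.13861°
GRAV-78: φ = +32.90833°, λ = +20.73750°
Δφ = -0.3039°,  Δλ = -0.4011°
a = sin²(Δφ/2) + cos φ₁ cos φ₂ sin²(Δλ/2) = 0.000016
c = 2·arcsin(√a) = 0.007909 rad = 0.4532°
d = R·c = 6372.8 × 0.007909 = 50.4 km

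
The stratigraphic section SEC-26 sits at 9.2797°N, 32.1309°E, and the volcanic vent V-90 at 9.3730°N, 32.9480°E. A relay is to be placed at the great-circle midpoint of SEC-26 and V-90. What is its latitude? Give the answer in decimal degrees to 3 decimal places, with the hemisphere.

9.327°N

Bx = cos φ₂ cos Δλ = 0.986549,  By = cos φ₂ sin Δλ = 0.014070
φₘ = atan2(sin φ₁ + sin φ₂, √((cos φ₁ + Bx)² + By²)) = 9.32658°
λₘ = λ₁ + atan2(By, cos φ₁ + Bx) = 32.53940°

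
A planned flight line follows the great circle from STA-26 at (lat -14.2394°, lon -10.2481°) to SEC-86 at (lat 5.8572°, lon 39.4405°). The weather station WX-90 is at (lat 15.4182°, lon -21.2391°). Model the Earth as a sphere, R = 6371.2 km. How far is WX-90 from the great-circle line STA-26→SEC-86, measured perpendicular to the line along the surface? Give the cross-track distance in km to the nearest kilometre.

δ₁₃ = central angle STA-26→WX-90 = 0.551273 rad  (haversine)
θ₁₃ = bearing STA-26→WX-90 = 339.457°,  θ₁₂ = bearing STA-26→SEC-86 = 71.269°
dₓₜ = R·arcsin(sin δ₁₃ · sin(θ₁₃ − θ₁₂)) = 6371.2·arcsin(0.52377·sin(268.188°)) = -3510.312 km
|dₓₜ| = 3510.312 km

3510 km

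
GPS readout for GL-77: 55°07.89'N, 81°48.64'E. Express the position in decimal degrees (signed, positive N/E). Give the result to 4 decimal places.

+55.1315°, +81.8107°

lat: 55.1315° N → +55.1315°
lon: 81.8107° E → +81.8107°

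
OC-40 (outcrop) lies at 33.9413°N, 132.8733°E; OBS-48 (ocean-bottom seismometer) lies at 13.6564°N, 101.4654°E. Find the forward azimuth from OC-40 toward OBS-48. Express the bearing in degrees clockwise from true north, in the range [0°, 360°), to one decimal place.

242.2°

Δλ = -31.4079°
y = sin Δλ · cos φ₂ = -0.506395
x = cos φ₁ sin φ₂ − sin φ₁ cos φ₂ cos Δλ = -0.267192
θ = atan2(y, x) = -117.8178° → 242.1822° (mod 360°)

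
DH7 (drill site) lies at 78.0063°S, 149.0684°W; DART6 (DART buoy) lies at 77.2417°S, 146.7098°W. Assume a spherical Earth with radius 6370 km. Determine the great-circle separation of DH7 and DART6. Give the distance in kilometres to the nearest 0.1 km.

101.9 km

Δφ = 0.7646°,  Δλ = 2.3586°
a = sin²(Δφ/2) + cos φ₁ cos φ₂ sin²(Δλ/2) = 0.000064
c = 2·arcsin(√a) = 0.015995 rad = 0.9164°
d = R·c = 6370 × 0.015995 = 101.9 km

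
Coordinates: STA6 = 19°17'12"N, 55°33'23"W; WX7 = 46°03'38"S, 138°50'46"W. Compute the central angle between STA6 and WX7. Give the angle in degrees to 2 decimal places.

99.28°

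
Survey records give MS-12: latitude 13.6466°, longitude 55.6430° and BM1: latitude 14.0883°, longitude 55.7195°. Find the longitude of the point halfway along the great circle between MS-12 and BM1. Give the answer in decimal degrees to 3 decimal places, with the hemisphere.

Bx = cos φ₂ cos Δλ = 0.969921,  By = cos φ₂ sin Δλ = 0.001295
φₘ = atan2(sin φ₁ + sin φ₂, √((cos φ₁ + Bx)² + By²)) = 13.86745°
λₘ = λ₁ + atan2(By, cos φ₁ + Bx) = 55.68121°

55.681°E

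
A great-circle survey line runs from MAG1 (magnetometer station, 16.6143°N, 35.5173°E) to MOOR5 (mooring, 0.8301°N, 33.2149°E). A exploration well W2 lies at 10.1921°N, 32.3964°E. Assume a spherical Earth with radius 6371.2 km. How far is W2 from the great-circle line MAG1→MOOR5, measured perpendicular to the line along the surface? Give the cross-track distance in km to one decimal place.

234.0 km

δ₁₃ = central angle MAG1→W2 = 0.123967 rad  (haversine)
θ₁₃ = bearing MAG1→W2 = 205.680°,  θ₁₂ = bearing MAG1→MOOR5 = 188.407°
dₓₜ = R·arcsin(sin δ₁₃ · sin(θ₁₃ − θ₁₂)) = 6371.2·arcsin(0.12365·sin(17.273°)) = 233.970 km
|dₓₜ| = 233.970 km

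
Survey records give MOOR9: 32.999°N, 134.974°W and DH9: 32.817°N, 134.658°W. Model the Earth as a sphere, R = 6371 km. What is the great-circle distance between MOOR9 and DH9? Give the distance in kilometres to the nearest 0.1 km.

35.8 km

Δφ = -0.1820°,  Δλ = 0.3160°
a = sin²(Δφ/2) + cos φ₁ cos φ₂ sin²(Δλ/2) = 0.000008
c = 2·arcsin(√a) = 0.005615 rad = 0.3217°
d = R·c = 6371 × 0.005615 = 35.8 km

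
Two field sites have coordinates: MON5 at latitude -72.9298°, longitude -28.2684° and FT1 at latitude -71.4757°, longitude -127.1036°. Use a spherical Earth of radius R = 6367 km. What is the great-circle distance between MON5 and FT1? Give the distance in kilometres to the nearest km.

2985 km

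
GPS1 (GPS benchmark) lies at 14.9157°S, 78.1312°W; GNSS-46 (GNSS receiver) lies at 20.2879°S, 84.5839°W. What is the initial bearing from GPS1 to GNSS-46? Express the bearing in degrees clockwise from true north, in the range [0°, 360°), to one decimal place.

227.9°

Δλ = -6.4527°
y = sin Δλ · cos φ₂ = -0.105411
x = cos φ₁ sin φ₂ − sin φ₁ cos φ₂ cos Δλ = -0.095155
θ = atan2(y, x) = -132.0726° → 227.9274° (mod 360°)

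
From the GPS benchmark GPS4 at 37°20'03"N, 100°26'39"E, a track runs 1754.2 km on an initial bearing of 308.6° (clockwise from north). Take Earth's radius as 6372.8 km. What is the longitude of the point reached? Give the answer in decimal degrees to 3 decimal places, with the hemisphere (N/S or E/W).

82.663°E

GPS4: φ = +37.33417°, λ = +100.44417°
δ = d/R = 1754.2/6372.8 = 0.275264 rad
φ₂ = arcsin(sin φ₁ cos δ + cos φ₁ sin δ cos θ)
   = arcsin(0.60646·0.96235 + 0.79511·0.27180·0.62388) = 45.92743°
λ₂ = λ₁ + atan2(sin θ sin δ cos φ₁, cos δ − sin φ₁ sin φ₂) = 82.66271°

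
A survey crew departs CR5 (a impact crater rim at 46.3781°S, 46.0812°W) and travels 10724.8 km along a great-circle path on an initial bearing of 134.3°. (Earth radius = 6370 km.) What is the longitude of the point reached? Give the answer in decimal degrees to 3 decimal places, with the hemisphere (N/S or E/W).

δ = d/R = 10724.8/6370 = 1.683642 rad
φ₂ = arcsin(sin φ₁ cos δ + cos φ₁ sin δ cos θ)
   = arcsin(-0.72391·-0.11261 + 0.68990·0.99364·-0.69842) = -23.40655°
λ₂ = λ₁ + atan2(sin θ sin δ cos φ₁, cos δ − sin φ₁ sin φ₂) = 83.12206°

83.122°E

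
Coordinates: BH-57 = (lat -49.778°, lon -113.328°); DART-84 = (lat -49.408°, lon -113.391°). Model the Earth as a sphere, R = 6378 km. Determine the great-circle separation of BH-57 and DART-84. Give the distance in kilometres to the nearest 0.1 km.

Δφ = 0.3700°,  Δλ = -0.0630°
a = sin²(Δφ/2) + cos φ₁ cos φ₂ sin²(Δλ/2) = 0.000011
c = 2·arcsin(√a) = 0.006497 rad = 0.3722°
d = R·c = 6378 × 0.006497 = 41.4 km

41.4 km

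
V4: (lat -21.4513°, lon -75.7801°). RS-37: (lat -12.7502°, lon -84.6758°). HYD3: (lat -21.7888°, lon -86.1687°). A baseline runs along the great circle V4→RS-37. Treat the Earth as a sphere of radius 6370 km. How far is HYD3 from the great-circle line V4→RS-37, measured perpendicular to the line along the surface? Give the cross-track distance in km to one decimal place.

798.8 km

δ₁₃ = central angle V4→HYD3 = 0.168630 rad  (haversine)
θ₁₃ = bearing V4→HYD3 = 266.086°,  θ₁₂ = bearing V4→RS-37 = 314.262°
dₓₜ = R·arcsin(sin δ₁₃ · sin(θ₁₃ − θ₁₂)) = 6370·arcsin(0.16783·sin(-48.177°)) = -798.786 km
|dₓₜ| = 798.786 km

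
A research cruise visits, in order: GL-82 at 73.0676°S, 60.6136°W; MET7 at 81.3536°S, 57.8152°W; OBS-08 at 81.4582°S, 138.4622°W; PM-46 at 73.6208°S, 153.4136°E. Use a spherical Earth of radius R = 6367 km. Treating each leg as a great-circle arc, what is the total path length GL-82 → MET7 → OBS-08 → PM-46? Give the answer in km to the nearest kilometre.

3861 km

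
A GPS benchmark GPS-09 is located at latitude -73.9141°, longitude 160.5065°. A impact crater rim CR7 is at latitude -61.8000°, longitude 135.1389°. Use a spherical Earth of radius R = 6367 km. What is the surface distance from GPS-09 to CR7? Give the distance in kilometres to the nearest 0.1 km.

Δφ = 12.1141°,  Δλ = -25.3676°
a = sin²(Δφ/2) + cos φ₁ cos φ₂ sin²(Δλ/2) = 0.017447
c = 2·arcsin(√a) = 0.264946 rad = 15.1803°
d = R·c = 6367 × 0.264946 = 1686.9 km

1686.9 km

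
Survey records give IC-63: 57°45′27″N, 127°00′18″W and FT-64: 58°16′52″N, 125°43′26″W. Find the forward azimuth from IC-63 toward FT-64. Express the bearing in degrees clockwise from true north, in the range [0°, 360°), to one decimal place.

51.8°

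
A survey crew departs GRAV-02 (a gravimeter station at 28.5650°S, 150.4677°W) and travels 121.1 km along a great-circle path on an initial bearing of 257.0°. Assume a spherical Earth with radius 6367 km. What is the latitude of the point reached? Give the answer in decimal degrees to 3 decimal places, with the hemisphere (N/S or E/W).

δ = d/R = 121.1/6367 = 0.019020 rad
φ₂ = arcsin(sin φ₁ cos δ + cos φ₁ sin δ cos θ)
   = arcsin(-0.47816·0.99982 + 0.87828·0.01902·-0.22495) = -28.80476°
λ₂ = λ₁ + atan2(sin θ sin δ cos φ₁, cos δ − sin φ₁ sin φ₂) = -151.67949°

28.805°S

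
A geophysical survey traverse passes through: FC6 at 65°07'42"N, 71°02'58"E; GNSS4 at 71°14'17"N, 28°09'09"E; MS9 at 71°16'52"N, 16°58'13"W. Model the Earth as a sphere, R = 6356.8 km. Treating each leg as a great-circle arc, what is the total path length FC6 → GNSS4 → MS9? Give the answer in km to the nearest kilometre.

FC6: φ = +65.12833°, λ = +71.04944°
GNSS4: φ = +71.23806°, λ = +28.15250°
MS9: φ = +71.28111°, λ = -16.97028°
FC6→GNSS4: c = 0.290348 rad, d = 1845.69 km
GNSS4→MS9: c = 0.247163 rad, d = 1571.17 km
Total = 1845.69 + 1571.17 = 3416.86 km

3417 km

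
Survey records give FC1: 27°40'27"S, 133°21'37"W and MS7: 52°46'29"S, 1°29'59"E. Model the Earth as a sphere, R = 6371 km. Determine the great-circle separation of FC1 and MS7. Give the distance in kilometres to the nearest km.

10059 km

FC1: φ = -27.67417°, λ = -133.36028°
MS7: φ = -52.77472°, λ = +1.49972°
Δφ = -25.1006°,  Δλ = 134.8600°
a = sin²(Δφ/2) + cos φ₁ cos φ₂ sin²(Δλ/2) = 0.504042
c = 2·arcsin(√a) = 1.578881 rad = 90.4632°
d = R·c = 6371 × 1.578881 = 10059.0 km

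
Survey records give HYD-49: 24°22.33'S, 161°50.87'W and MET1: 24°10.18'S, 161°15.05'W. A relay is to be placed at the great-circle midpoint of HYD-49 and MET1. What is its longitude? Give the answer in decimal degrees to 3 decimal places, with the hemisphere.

HYD-49: φ = -24.37217°, λ = -161.84783°
MET1: φ = -24.16967°, λ = -161.25083°
Bx = cos φ₂ cos Δλ = 0.912287,  By = cos φ₂ sin Δλ = 0.009506
φₘ = atan2(sin φ₁ + sin φ₂, √((cos φ₁ + Bx)² + By²)) = -24.27121°
λₘ = λ₁ + atan2(By, cos φ₁ + Bx) = -161.54910°

161.549°W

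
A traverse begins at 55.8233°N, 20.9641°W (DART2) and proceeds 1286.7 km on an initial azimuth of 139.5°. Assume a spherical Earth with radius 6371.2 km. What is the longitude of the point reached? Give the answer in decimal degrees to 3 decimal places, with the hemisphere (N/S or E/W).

δ = d/R = 1286.7/6371.2 = 0.201956 rad
φ₂ = arcsin(sin φ₁ cos δ + cos φ₁ sin δ cos θ)
   = arcsin(0.82731·0.97968 + 0.56175·0.20059·-0.76041) = 46.45335°
λ₂ = λ₁ + atan2(sin θ sin δ cos φ₁, cos δ − sin φ₁ sin φ₂) = -10.06464°

10.065°W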